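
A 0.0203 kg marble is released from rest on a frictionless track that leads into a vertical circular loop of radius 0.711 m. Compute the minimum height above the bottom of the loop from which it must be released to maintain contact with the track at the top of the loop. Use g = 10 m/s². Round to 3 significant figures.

h = 1.78 m

At the top, for minimum speed gravity alone supplies the centripetal force: mg = mv_top²/r ⇒ v_top² = gr = 7.110 m²/s²
Energy conservation from release height h to the top (height 2r): mgh = ½mv_top² + mg(2r)
h = v_top²/(2g) + 2r = r/2 + 2r = 5r/2 = 1.777 m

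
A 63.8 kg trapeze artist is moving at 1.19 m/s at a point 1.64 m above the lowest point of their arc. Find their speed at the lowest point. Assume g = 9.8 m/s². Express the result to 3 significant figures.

v = 5.79 m/s

Energy conservation between the two points: ½mv₀² + mgh = ½mv²
v² = v₀² + 2gh = (1.19)² + 2(9.8)(1.64) = 33.560
v = √33.560 = 5.793 m/s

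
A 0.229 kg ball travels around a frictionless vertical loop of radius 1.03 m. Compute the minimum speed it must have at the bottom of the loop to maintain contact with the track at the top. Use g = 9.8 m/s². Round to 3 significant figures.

At the top: mg = mv_top²/r ⇒ v_top² = gr = 10.09 m²/s²
Energy from bottom to top (height 2r): ½mv_bot² = ½mv_top² + mg(2r)
v_bot² = gr + 4gr = 5gr = 50.47
v_bot = √(5gr) = 7.104 m/s

v = 7.10 m/s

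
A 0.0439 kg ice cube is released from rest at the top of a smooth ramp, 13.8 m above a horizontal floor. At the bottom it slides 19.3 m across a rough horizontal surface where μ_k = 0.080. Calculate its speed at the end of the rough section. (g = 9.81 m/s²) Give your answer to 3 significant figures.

Applying the work–energy principle:
mgh = ½mv² + μ_k m g d
W_f = μ_k mg d = (0.080)(0.0439)(9.81)(19.3) = 0.6649 J
½mv² = mgh − W_f = 5.9431 − 0.6649 = 5.2782 J
v = √(2 × 5.2782/0.0439) = 15.51 m/s

v = 15.5 m/s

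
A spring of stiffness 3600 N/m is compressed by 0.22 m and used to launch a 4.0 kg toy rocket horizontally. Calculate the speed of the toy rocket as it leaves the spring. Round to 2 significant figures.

The toy rocket leaves the spring when the spring is at natural length, so ½kx² = ½mv²
v = x√(k/m) = 0.22 × √(3600/4.0) = 6.600 m/s

v = 6.6 m/s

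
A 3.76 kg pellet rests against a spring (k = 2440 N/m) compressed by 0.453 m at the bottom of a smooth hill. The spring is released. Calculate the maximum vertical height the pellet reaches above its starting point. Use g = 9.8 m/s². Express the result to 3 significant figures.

Energy conservation from release to the highest point: ½kx² = mgh
h = kx²/(2mg) = (2440)(0.453)²/(2 × 3.76 × 9.8) = 6.794 m

h = 6.79 m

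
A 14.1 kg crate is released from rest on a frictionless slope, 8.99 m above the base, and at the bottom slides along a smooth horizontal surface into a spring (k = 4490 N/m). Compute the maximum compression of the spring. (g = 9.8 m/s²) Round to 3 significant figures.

At max compression the crate is momentarily at rest: mgh = ½kx²
x = √(2mgh/k) = √(2 × 14.1 × 9.8 × 8.99 / 4490) = 0.7439 m

x = 0.744 m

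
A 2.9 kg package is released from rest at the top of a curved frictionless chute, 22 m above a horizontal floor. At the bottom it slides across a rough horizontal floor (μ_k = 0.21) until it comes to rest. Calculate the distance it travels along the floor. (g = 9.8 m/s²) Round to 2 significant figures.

d = 100 m

Applying the work–energy principle:
At rest all PE has been dissipated by friction: mgh = μ_k m g d
d = h/μ_k = 22/0.21 = 104.8 m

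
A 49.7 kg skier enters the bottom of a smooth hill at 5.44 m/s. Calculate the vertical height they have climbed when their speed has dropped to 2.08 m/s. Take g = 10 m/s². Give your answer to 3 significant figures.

h = 1.26 m

Energy balance between the two points: ½mv₁² = ½mv₂² + mgh
h = (v₁² − v₂²)/(2g) = (5.44² − 2.08²)/(2 × 10) = 1.263 m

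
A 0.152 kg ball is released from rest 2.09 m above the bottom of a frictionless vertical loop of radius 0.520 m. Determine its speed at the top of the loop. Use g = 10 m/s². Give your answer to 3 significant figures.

v = 4.58 m/s

Energy conservation: mgh = ½mv_top² + mg(2r)
v_top² = 2g(h − 2r) = 2(10)(2.09 − 1.040) = 21.00
v_top = 4.583 m/s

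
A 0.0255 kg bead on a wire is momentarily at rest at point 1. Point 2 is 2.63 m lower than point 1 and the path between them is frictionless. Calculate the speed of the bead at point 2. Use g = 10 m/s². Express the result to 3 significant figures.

Equating total energy at the two states: mgh = ½mv²
v = √(2gh) = √(2 × 10 × 2.63) = √52.600 = 7.253 m/s

v = 7.25 m/s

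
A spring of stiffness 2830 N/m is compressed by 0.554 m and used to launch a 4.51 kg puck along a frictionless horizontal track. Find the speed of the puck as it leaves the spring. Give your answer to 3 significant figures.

Conservation of energy: ½kx² = ½mv²
v = x√(k/m) = 0.554 × √(2830/4.51) = 13.88 m/s

v = 13.9 m/s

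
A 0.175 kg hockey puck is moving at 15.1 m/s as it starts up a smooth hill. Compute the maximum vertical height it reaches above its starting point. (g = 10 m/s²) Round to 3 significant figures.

By energy conservation, ½mv² = mgh
h = v²/(2g) = 15.1²/(2 × 10) = 11.40 m

h = 11.4 m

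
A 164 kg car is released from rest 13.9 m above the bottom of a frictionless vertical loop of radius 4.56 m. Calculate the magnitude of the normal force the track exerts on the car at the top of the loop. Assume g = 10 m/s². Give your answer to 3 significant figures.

Energy from release to top (height 2r): mgh = ½mv_top² + mg(2r)
v_top² = 2g(h − 2r) = 2(10)(13.9 − 9.120) = 95.600 m²/s²
At the top, both N and weight point toward the centre: N + mg = mv_top²/r
N = m(v_top²/r − g) = 164(95.600/4.56 − 10) = 1798 N

N = 1800 N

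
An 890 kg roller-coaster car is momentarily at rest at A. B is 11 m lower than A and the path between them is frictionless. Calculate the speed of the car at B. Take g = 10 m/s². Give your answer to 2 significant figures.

Equating total energy at the two states: mgh = ½mv²
v = √(2gh) = √(2 × 10 × 11) = √220.00 = 14.83 m/s

v = 15 m/s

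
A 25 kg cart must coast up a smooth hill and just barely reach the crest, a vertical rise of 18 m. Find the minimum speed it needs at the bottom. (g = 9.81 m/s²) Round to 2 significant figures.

v = 19 m/s

At the top it is momentarily at rest, so all KE converts to PE: ½mv² = mgh
v = √(2gh) = √(2 × 9.81 × 18) = 18.79 m/s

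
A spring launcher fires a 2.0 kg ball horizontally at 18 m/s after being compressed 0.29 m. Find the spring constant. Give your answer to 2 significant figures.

Spring PE at full compression equals KE at release: ½kx² = ½mv²
k = mv²/x² = (2.0)(18)²/(0.29)² = 7705 N/m

k = 7700 N/m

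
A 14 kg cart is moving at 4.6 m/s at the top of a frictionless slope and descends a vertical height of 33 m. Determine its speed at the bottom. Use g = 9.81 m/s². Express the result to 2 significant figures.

Mechanical energy is conserved (no friction): ½mv₀² + mgh = ½mv²
v² = v₀² + 2gh = (4.6)² + 2(9.81)(33) = 668.62
v = √668.62 = 25.86 m/s

v = 26 m/s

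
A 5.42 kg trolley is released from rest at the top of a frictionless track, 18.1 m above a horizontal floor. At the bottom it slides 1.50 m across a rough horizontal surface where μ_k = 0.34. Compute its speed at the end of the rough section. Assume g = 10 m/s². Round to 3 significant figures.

Applying the work–energy principle:
mgh = ½mv² + μ_k m g d
W_f = μ_k mg d = (0.34)(5.42)(10)(1.50) = 27.64 J
½mv² = mgh − W_f = 981.02 − 27.64 = 953.38 J
v = √(2 × 953.38/5.42) = 18.76 m/s

v = 18.8 m/s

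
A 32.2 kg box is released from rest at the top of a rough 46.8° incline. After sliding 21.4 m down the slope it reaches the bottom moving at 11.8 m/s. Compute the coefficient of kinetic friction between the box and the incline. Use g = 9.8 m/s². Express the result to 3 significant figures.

μ_k = 0.580

The energy dissipated by friction is the PE lost minus the KE gained:
mgL sinθ = 4922.7 J; ½mv² = 2241.8 J
W_f = 4922.7 − 2241.8 = 2681 J
μ_k = W_f/(mg cosθ · L) = 2681/(216.0 × 21.4) = 0.5799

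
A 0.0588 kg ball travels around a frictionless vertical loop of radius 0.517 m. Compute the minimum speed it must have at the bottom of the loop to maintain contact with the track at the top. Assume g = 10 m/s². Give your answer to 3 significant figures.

v = 5.08 m/s

At the top: mg = mv_top²/r ⇒ v_top² = gr = 5.170 m²/s²
Energy from bottom to top (height 2r): ½mv_bot² = ½mv_top² + mg(2r)
v_bot² = gr + 4gr = 5gr = 25.85
v_bot = √(5gr) = 5.084 m/s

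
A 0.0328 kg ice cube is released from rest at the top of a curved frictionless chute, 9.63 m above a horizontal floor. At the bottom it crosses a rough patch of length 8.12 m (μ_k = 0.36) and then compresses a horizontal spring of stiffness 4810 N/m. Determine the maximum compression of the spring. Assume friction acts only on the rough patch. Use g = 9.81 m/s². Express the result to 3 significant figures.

x = 0.0300 m

Initial energy: E₁ = mgh = (0.0328)(9.81)(9.63) = 3.0986 J
Friction removes W_f = μ_k mg d = (0.36)(0.0328)(9.81)(8.12) = 0.9406 J
Energy reaching the spring: E = 3.0986 − 0.9406 = 2.1580 J
At max compression ½kx² = E ⇒ x = √(2E/k) = √(2 × 2.1580/4810) = 0.02996 m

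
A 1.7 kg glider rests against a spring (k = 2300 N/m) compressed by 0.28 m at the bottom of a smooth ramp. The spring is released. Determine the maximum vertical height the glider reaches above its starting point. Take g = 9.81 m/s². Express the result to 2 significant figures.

Energy conservation from release to the highest point: ½kx² = mgh
h = kx²/(2mg) = (2300)(0.28)²/(2 × 1.7 × 9.81) = 5.406 m

h = 5.4 m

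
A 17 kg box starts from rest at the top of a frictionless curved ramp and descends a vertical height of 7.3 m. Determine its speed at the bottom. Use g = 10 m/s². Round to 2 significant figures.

v = 12 m/s

Energy conservation between the two points: mgh = ½mv²
The mass cancels from both sides.
v = √(2gh) = √(2 × 10 × 7.3) = √146.00 = 12.08 m/s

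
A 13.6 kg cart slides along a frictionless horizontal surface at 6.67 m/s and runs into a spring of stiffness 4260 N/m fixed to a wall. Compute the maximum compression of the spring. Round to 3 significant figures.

x = 0.377 m

All KE is stored as spring PE at maximum compression: ½mv² = ½kx²
x = v√(m/k) = 6.67 × √(13.6/4260) = 0.3769 m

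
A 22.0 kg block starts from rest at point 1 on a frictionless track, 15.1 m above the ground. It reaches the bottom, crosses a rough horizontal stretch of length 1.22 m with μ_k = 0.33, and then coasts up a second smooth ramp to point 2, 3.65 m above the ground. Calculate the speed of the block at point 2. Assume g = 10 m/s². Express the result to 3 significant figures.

Energy at 1: mgh₁ = (22.0)(10)(15.1) = 3322.0 J
Friction loss: W_f = μ_k mg d = 88.57 J
At 2: ½mv² + mgh₂ = mgh₁ − W_f
½mv² = 3322.0 − 88.57 − 803.00 = 2430.4 J
v = √(2 × 2430.4/22.0) = 14.86 m/s

v = 14.9 m/s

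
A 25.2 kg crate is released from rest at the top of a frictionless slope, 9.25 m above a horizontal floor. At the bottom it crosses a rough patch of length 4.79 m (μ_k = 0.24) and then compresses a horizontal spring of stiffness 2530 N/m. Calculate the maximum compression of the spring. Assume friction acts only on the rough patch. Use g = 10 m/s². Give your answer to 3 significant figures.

x = 1.27 m

Initial energy: E₁ = mgh = (25.2)(10)(9.25) = 2331.0 J
Friction removes W_f = μ_k mg d = (0.24)(25.2)(10)(4.79) = 289.7 J
Energy reaching the spring: E = 2331.0 − 289.7 = 2041.3 J
At max compression ½kx² = E ⇒ x = √(2E/k) = √(2 × 2041.3/2530) = 1.270 m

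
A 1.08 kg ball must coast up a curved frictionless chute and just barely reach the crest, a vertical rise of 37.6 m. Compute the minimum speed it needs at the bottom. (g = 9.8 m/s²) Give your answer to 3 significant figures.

At the top it is momentarily at rest, so all KE converts to PE: ½mv² = mgh
v = √(2gh) = √(2 × 9.8 × 37.6) = 27.15 m/s

v = 27.1 m/s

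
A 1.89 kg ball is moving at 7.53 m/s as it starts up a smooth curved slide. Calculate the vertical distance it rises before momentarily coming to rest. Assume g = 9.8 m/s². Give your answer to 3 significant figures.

Setting KE at the bottom equal to PE gained: ½mv² = mgh
h = v²/(2g) = 7.53²/(2 × 9.8) = 2.893 m

h = 2.89 m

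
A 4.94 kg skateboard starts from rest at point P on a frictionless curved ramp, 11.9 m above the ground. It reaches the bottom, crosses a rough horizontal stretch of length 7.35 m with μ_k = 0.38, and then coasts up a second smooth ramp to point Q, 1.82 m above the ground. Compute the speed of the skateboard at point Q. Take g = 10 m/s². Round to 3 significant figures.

v = 12.1 m/s

Energy at P: mgh₁ = (4.94)(10)(11.9) = 587.86 J
Friction loss: W_f = μ_k mg d = 138.0 J
At Q: ½mv² + mgh₂ = mgh₁ − W_f
½mv² = 587.86 − 138.0 − 89.908 = 359.98 J
v = √(2 × 359.98/4.94) = 12.07 m/s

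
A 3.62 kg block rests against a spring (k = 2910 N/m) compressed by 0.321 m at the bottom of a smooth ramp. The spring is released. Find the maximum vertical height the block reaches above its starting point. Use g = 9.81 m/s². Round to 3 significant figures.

h = 4.22 m

All spring PE becomes gravitational PE at the highest point: ½kx² = mgh
h = kx²/(2mg) = (2910)(0.321)²/(2 × 3.62 × 9.81) = 4.222 m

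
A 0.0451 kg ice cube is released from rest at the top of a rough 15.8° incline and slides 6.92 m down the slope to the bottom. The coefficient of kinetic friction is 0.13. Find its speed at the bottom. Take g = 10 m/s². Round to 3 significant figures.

Work–energy: mg(L sinθ) − μ_k(mg cosθ)L = ½mv²
mgh = mgL sinθ = (0.0451)(10)(6.92)sin15.8° = 0.84976 J
W_f = μ_k mg cosθ · L = (0.13)(0.0451)(10)cos15.8°·6.92 = 0.3904 J
½mv² = 0.84976 − 0.3904 = 0.45937 J
v = √(2 × 0.45937/0.0451) = 4.513 m/s

v = 4.51 m/s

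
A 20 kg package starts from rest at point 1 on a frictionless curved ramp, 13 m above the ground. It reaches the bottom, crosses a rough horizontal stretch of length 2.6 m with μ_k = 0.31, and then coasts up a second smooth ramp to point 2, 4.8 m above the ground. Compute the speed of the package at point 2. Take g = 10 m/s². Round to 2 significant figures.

v = 12 m/s

Energy at 1: mgh₁ = (20)(10)(13) = 2600.0 J
Friction loss: W_f = μ_k mg d = 161.2 J
At 2: ½mv² + mgh₂ = mgh₁ − W_f
½mv² = 2600.0 − 161.2 − 960.00 = 1478.8 J
v = √(2 × 1478.8/20) = 12.16 m/s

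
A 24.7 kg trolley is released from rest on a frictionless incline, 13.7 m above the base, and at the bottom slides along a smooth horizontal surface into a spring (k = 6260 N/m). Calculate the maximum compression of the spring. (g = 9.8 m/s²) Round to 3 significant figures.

x = 1.03 m

At max compression the trolley is momentarily at rest: mgh = ½kx²
x = √(2mgh/k) = √(2 × 24.7 × 9.8 × 13.7 / 6260) = 1.029 m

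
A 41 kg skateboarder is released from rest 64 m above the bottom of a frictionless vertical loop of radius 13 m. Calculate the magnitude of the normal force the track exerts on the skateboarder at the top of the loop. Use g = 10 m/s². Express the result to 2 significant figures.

N = 2000 N

Energy from release to top (height 2r): mgh = ½mv_top² + mg(2r)
v_top² = 2g(h − 2r) = 2(10)(64 − 26.00) = 760.00 m²/s²
At the top, both N and weight point toward the centre: N + mg = mv_top²/r
N = m(v_top²/r − g) = 41(760.00/13 − 10) = 1987 N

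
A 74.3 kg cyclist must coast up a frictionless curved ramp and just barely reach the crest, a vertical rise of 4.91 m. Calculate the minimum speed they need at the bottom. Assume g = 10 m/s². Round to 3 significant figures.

At the top they are momentarily at rest, so all KE converts to PE: ½mv² = mgh
v = √(2gh) = √(2 × 10 × 4.91) = 9.910 m/s

v = 9.91 m/s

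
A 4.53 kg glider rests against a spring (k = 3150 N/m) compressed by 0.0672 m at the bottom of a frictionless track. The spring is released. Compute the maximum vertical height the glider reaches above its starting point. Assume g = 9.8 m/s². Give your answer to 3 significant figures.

h = 0.160 m

All spring PE becomes gravitational PE at the highest point: ½kx² = mgh
h = kx²/(2mg) = (3150)(0.0672)²/(2 × 4.53 × 9.8) = 0.1602 m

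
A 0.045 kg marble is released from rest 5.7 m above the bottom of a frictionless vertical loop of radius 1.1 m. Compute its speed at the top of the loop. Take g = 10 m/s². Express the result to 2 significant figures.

Energy conservation: mgh = ½mv_top² + mg(2r)
v_top² = 2g(h − 2r) = 2(10)(5.7 − 2.200) = 70.00
v_top = 8.367 m/s

v = 8.4 m/s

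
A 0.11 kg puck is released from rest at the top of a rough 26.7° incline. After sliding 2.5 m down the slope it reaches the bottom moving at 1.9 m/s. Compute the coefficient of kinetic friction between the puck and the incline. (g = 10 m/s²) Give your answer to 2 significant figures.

μ_k = 0.42

Energy balance down the incline: mg L sinθ − ½mv² = μ_k (mg cosθ) L
mgL sinθ = 1.2356 J; ½mv² = 0.19855 J
W_f = 1.2356 − 0.19855 = 1.037 J
μ_k = W_f/(mg cosθ · L) = 1.037/(0.9827 × 2.5) = 0.4221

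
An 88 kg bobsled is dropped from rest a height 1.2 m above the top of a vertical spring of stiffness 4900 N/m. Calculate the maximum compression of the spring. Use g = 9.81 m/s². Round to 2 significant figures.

x = 0.85 m

Let x be the compression. The total drop is H + x, and the bobsled is instantaneously at rest at max compression, so energy conservation gives:
mg(H + x) = ½kx²
½(4900)x² − (88)(9.81)x − (88)(9.81)(1.2) = 0
2450x² − 863.3x − 1036 = 0
x = [863.3 + √(745252 + 1.0152e+07)]/(2 × 2450) = 0.8499 m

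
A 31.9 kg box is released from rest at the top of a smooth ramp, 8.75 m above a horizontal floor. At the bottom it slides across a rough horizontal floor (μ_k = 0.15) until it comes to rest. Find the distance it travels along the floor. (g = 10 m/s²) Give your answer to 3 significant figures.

d = 58.3 m

Applying the work–energy principle:
At rest all PE has been dissipated by friction: mgh = μ_k m g d
d = h/μ_k = 8.75/0.15 = 58.33 m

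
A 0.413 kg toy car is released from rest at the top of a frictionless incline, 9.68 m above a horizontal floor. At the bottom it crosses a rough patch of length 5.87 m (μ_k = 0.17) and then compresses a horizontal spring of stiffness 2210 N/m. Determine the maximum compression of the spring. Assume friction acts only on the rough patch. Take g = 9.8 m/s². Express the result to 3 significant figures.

Initial energy: E₁ = mgh = (0.413)(9.8)(9.68) = 39.179 J
Friction removes W_f = μ_k mg d = (0.17)(0.413)(9.8)(5.87) = 4.039 J
Energy reaching the spring: E = 39.179 − 4.039 = 35.140 J
At max compression ½kx² = E ⇒ x = √(2E/k) = √(2 × 35.140/2210) = 0.1783 m

x = 0.178 m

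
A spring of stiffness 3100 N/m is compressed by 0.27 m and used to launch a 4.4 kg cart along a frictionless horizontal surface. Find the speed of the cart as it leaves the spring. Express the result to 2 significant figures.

Conservation of energy: ½kx² = ½mv²
v = x√(k/m) = 0.27 × √(3100/4.4) = 7.167 m/s

v = 7.2 m/s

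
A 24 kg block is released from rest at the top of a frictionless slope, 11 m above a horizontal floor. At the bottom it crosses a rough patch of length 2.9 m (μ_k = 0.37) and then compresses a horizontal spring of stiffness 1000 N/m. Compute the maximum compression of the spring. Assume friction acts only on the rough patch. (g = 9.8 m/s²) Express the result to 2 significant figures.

Initial energy: E₁ = mgh = (24)(9.8)(11) = 2587.2 J
Friction removes W_f = μ_k mg d = (0.37)(24)(9.8)(2.9) = 252.4 J
Energy reaching the spring: E = 2587.2 − 252.4 = 2334.8 J
At max compression ½kx² = E ⇒ x = √(2E/k) = √(2 × 2334.8/1000) = 2.161 m

x = 2.2 m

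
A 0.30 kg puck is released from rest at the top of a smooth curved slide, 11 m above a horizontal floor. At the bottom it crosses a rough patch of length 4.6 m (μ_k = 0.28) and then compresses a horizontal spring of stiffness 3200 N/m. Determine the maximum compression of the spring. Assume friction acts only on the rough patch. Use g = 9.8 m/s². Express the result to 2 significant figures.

Initial energy: E₁ = mgh = (0.30)(9.8)(11) = 32.340 J
Friction removes W_f = μ_k mg d = (0.28)(0.30)(9.8)(4.6) = 3.787 J
Energy reaching the spring: E = 32.340 − 3.787 = 28.553 J
At max compression ½kx² = E ⇒ x = √(2E/k) = √(2 × 28.553/3200) = 0.1336 m

x = 0.13 m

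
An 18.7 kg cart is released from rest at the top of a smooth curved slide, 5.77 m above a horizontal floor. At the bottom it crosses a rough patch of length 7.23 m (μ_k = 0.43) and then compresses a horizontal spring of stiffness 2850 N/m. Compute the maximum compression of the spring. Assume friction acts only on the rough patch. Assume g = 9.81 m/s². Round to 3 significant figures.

x = 0.585 m

Initial energy: E₁ = mgh = (18.7)(9.81)(5.77) = 1058.5 J
Friction removes W_f = μ_k mg d = (0.43)(18.7)(9.81)(7.23) = 570.3 J
Energy reaching the spring: E = 1058.5 − 570.3 = 488.17 J
At max compression ½kx² = E ⇒ x = √(2E/k) = √(2 × 488.17/2850) = 0.5853 m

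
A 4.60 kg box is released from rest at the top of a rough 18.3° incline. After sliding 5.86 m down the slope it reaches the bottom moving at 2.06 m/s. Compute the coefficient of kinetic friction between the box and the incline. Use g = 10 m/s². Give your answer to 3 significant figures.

μ_k = 0.293

mgh = ½mv² + μ_k (mg cosθ) L, with h = L sinθ
mgL sinθ = 84.640 J; ½mv² = 9.7603 J
W_f = 84.640 − 9.7603 = 74.88 J
μ_k = W_f/(mg cosθ · L) = 74.88/(43.67 × 5.86) = 0.2926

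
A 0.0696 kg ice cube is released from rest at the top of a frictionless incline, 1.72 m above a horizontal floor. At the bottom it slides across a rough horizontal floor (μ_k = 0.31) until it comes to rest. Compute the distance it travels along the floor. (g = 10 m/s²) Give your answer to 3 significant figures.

Energy at the top = energy at the end + work done against friction:
At rest all PE has been dissipated by friction: mgh = μ_k m g d
d = h/μ_k = 1.72/0.31 = 5.548 m

d = 5.55 m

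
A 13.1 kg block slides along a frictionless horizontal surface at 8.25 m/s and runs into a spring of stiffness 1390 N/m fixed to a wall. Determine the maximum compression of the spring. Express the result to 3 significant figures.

x = 0.801 m

Conservation of energy between contact and max compression: ½mv² = ½kx²
x = v√(m/k) = 8.25 × √(13.1/1390) = 0.8009 m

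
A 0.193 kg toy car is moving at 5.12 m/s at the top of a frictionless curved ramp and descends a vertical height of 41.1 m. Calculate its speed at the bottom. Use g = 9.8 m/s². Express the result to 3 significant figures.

v = 28.8 m/s

Mechanical energy is conserved (no friction): ½mv₀² + mgh = ½mv²
v² = v₀² + 2gh = (5.12)² + 2(9.8)(41.1) = 831.77
v = √831.77 = 28.84 m/s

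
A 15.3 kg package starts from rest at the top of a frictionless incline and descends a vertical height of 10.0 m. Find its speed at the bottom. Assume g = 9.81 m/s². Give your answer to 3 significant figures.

By conservation of mechanical energy, mgh = ½mv²
The mass cancels from both sides.
v = √(2gh) = √(2 × 9.81 × 10.0) = √196.20 = 14.01 m/s

v = 14.0 m/s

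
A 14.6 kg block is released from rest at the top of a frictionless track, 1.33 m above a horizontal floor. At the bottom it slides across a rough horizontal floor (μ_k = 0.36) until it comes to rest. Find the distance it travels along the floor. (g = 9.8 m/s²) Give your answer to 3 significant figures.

Energy at the top = energy at the end + work done against friction:
At rest all PE has been dissipated by friction: mgh = μ_k m g d
d = h/μ_k = 1.33/0.36 = 3.694 m

d = 3.69 m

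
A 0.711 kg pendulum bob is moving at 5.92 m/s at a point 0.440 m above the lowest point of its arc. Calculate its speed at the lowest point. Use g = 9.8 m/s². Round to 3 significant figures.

v = 6.61 m/s

Equating total energy at the two states: ½mv₀² + mgh = ½mv²
v² = v₀² + 2gh = (5.92)² + 2(9.8)(0.440) = 43.670
v = √43.670 = 6.608 m/s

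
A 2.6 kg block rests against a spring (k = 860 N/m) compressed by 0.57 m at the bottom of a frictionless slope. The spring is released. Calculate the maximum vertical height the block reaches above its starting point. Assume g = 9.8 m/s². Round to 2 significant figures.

Energy conservation from release to the highest point: ½kx² = mgh
h = kx²/(2mg) = (860)(0.57)²/(2 × 2.6 × 9.8) = 5.483 m

h = 5.5 m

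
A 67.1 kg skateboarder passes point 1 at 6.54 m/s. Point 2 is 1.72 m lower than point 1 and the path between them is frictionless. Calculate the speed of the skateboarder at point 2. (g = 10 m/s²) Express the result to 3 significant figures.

By conservation of mechanical energy, ½mv₀² + mgh = ½mv²
v² = v₀² + 2gh = (6.54)² + 2(10)(1.72) = 77.172
v = √77.172 = 8.785 m/s

v = 8.78 m/s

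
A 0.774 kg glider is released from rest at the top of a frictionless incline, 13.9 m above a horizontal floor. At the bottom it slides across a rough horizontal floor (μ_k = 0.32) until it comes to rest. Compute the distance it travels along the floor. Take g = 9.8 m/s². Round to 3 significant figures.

d = 43.4 m

Energy at the top = energy at the end + work done against friction:
At rest all PE has been dissipated by friction: mgh = μ_k m g d
d = h/μ_k = 13.9/0.32 = 43.44 m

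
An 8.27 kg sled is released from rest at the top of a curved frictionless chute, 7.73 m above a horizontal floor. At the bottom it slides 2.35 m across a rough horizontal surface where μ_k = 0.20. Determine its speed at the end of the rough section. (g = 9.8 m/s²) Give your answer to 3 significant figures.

Energy bookkeeping (friction removes W_f = μ_k N d):
mgh = ½mv² + μ_k m g d
W_f = μ_k mg d = (0.20)(8.27)(9.8)(2.35) = 38.09 J
½mv² = mgh − W_f = 626.49 − 38.09 = 588.39 J
v = √(2 × 588.39/8.27) = 11.93 m/s

v = 11.9 m/s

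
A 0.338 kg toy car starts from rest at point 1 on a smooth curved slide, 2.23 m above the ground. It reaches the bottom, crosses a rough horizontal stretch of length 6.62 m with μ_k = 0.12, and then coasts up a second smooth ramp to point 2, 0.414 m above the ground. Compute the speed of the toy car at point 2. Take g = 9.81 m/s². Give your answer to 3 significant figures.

Energy at 1: mgh₁ = (0.338)(9.81)(2.23) = 7.3942 J
Friction loss: W_f = μ_k mg d = 2.634 J
At 2: ½mv² + mgh₂ = mgh₁ − W_f
½mv² = 7.3942 − 2.634 − 1.3727 = 3.3874 J
v = √(2 × 3.3874/0.338) = 4.477 m/s

v = 4.48 m/s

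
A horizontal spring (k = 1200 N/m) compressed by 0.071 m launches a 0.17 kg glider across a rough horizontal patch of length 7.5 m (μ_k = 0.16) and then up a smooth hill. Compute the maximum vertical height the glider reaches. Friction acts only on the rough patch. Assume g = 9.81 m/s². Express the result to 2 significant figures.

h = 0.61 m

Spring energy: E₀ = ½kx² = ½(1200)(0.071)² = 3.0246 J
Friction: W_f = μ_k mg d = (0.16)(0.17)(9.81)(7.5) = 2.001 J
Energy at base of ramp: E = 3.0246 − 2.001 = 1.0234 J
At max height all remaining energy is PE: mgh = E ⇒ h = E/(mg) = 1.0234/(0.17 × 9.81) = 0.6136 m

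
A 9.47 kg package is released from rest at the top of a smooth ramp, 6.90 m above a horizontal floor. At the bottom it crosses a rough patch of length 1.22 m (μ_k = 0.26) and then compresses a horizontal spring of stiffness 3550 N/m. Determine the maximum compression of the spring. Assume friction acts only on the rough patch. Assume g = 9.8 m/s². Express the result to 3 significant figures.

Initial energy: E₁ = mgh = (9.47)(9.8)(6.90) = 640.36 J
Friction removes W_f = μ_k mg d = (0.26)(9.47)(9.8)(1.22) = 29.44 J
Energy reaching the spring: E = 640.36 − 29.44 = 610.92 J
At max compression ½kx² = E ⇒ x = √(2E/k) = √(2 × 610.92/3550) = 0.5867 m

x = 0.587 m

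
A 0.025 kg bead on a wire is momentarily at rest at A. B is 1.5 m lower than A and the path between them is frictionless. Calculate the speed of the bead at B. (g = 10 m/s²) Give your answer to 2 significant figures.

By conservation of mechanical energy, mgh = ½mv²
v = √(2gh) = √(2 × 10 × 1.5) = √30.000 = 5.477 m/s

v = 5.5 m/s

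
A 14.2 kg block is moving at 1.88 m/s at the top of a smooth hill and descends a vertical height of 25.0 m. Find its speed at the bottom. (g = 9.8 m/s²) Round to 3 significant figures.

Energy conservation between the two points: ½mv₀² + mgh = ½mv²
v² = v₀² + 2gh = (1.88)² + 2(9.8)(25.0) = 493.53
v = √493.53 = 22.22 m/s

v = 22.2 m/s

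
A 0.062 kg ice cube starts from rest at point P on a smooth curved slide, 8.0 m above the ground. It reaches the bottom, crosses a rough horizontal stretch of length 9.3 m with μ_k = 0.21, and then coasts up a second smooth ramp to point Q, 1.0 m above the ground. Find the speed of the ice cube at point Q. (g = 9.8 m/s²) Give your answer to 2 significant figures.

Energy at P: mgh₁ = (0.062)(9.8)(8.0) = 4.8608 J
Friction loss: W_f = μ_k mg d = 1.187 J
At Q: ½mv² + mgh₂ = mgh₁ − W_f
½mv² = 4.8608 − 1.187 − 0.60760 = 3.0666 J
v = √(2 × 3.0666/0.062) = 9.946 m/s

v = 9.9 m/s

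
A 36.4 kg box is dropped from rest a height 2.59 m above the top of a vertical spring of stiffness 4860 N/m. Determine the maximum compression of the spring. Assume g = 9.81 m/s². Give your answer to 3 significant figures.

Measuring PE from the top of the relaxed spring, at max compression the box has dropped H + x with zero KE, so:
mg(H + x) = ½kx²
½(4860)x² − (36.4)(9.81)x − (36.4)(9.81)(2.59) = 0
2430x² − 357.1x − 924.8 = 0
x = [357.1 + √(127509 + 8.9895e+06)]/(2 × 2430) = 0.6948 m

x = 0.695 m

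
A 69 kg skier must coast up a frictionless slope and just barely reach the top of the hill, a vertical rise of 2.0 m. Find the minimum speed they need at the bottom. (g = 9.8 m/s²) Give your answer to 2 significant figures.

At the top they are momentarily at rest, so all KE converts to PE: ½mv² = mgh
v = √(2gh) = √(2 × 9.8 × 2.0) = 6.261 m/s

v = 6.3 m/s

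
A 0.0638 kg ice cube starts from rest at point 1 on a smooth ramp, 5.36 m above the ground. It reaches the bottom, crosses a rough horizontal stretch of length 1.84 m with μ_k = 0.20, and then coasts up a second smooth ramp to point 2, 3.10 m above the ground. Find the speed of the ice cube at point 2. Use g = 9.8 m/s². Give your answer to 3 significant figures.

Energy at 1: mgh₁ = (0.0638)(9.8)(5.36) = 3.3513 J
Friction loss: W_f = μ_k mg d = 0.2301 J
At 2: ½mv² + mgh₂ = mgh₁ − W_f
½mv² = 3.3513 − 0.2301 − 1.9382 = 1.1830 J
v = √(2 × 1.1830/0.0638) = 6.090 m/s

v = 6.09 m/s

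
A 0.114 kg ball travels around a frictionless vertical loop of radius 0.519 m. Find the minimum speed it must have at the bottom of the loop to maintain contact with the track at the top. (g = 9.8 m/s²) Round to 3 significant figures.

At the top: mg = mv_top²/r ⇒ v_top² = gr = 5.086 m²/s²
Energy from bottom to top (height 2r): ½mv_bot² = ½mv_top² + mg(2r)
v_bot² = gr + 4gr = 5gr = 25.43
v_bot = √(5gr) = 5.043 m/s

v = 5.04 m/s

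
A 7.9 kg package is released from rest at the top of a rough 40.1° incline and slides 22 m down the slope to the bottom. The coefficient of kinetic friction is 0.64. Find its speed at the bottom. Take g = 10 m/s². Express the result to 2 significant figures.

Work–energy: mg(L sinθ) − μ_k(mg cosθ)L = ½mv²
mgh = mgL sinθ = (7.9)(10)(22)sin40.1° = 1119.5 J
W_f = μ_k mg cosθ · L = (0.64)(7.9)(10)cos40.1°·22 = 850.8 J
½mv² = 1119.5 − 850.8 = 268.65 J
v = √(2 × 268.65/7.9) = 8.247 m/s

v = 8.2 m/s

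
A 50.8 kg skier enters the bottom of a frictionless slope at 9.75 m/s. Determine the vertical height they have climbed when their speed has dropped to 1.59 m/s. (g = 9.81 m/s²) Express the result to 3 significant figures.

h = 4.72 m

Energy balance between the two points: ½mv₁² = ½mv₂² + mgh
h = (v₁² − v₂²)/(2g) = (9.75² − 1.59²)/(2 × 9.81) = 4.716 m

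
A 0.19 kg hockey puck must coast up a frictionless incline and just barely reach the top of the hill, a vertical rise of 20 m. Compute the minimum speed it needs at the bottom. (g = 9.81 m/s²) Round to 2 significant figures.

v = 20 m/s

At the top it is momentarily at rest, so all KE converts to PE: ½mv² = mgh
v = √(2gh) = √(2 × 9.81 × 20) = 19.81 m/s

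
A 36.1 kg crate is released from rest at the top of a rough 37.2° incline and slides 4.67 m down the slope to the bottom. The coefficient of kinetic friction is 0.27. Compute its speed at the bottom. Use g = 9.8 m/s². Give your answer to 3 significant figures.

Work–energy: mg(L sinθ) − μ_k(mg cosθ)L = ½mv²
mgh = mgL sinθ = (36.1)(9.8)(4.67)sin37.2° = 998.89 J
W_f = μ_k mg cosθ · L = (0.27)(36.1)(9.8)cos37.2°·4.67 = 355.3 J
½mv² = 998.89 − 355.3 = 643.57 J
v = √(2 × 643.57/36.1) = 5.971 m/s

v = 5.97 m/s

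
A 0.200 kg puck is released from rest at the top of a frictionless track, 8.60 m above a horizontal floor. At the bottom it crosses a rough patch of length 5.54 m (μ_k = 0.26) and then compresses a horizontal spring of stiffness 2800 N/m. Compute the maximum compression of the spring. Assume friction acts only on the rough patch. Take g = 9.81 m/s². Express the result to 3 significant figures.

Initial energy: E₁ = mgh = (0.200)(9.81)(8.60) = 16.873 J
Friction removes W_f = μ_k mg d = (0.26)(0.200)(9.81)(5.54) = 2.826 J
Energy reaching the spring: E = 16.873 − 2.826 = 14.047 J
At max compression ½kx² = E ⇒ x = √(2E/k) = √(2 × 14.047/2800) = 0.1002 m

x = 0.100 m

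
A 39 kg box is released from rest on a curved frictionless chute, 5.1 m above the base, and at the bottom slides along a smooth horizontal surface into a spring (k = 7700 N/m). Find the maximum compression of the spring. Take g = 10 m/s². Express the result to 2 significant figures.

At max compression the box is momentarily at rest: mgh = ½kx²
x = √(2mgh/k) = √(2 × 39 × 10 × 5.1 / 7700) = 0.7188 m

x = 0.72 m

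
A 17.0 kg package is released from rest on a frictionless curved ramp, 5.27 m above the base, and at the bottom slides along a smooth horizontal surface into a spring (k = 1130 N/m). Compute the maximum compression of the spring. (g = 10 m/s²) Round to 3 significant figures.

Gravitational PE at the top equals spring PE at max compression: mgh = ½kx²
x = √(2mgh/k) = √(2 × 17.0 × 10 × 5.27 / 1130) = 1.259 m

x = 1.26 m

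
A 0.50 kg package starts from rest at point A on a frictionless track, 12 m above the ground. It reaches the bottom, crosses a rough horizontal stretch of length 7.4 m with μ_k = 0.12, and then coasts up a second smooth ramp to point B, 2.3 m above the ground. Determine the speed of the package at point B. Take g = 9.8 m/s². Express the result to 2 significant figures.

Energy at A: mgh₁ = (0.50)(9.8)(12) = 58.800 J
Friction loss: W_f = μ_k mg d = 4.351 J
At B: ½mv² + mgh₂ = mgh₁ − W_f
½mv² = 58.800 − 4.351 − 11.270 = 43.179 J
v = √(2 × 43.179/0.50) = 13.14 m/s

v = 13 m/s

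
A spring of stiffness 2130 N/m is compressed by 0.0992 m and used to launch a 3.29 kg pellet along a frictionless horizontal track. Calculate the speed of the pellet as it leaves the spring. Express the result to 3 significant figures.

Conservation of energy: ½kx² = ½mv²
v = x√(k/m) = 0.0992 × √(2130/3.29) = 2.524 m/s

v = 2.52 m/s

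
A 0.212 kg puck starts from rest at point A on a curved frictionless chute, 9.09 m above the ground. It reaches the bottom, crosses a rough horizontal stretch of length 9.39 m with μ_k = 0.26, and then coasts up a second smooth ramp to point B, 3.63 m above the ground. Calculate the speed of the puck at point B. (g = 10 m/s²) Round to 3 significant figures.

v = 7.77 m/s

Energy at A: mgh₁ = (0.212)(10)(9.09) = 19.271 J
Friction loss: W_f = μ_k mg d = 5.176 J
At B: ½mv² + mgh₂ = mgh₁ − W_f
½mv² = 19.271 − 5.176 − 7.6956 = 6.3994 J
v = √(2 × 6.3994/0.212) = 7.770 m/s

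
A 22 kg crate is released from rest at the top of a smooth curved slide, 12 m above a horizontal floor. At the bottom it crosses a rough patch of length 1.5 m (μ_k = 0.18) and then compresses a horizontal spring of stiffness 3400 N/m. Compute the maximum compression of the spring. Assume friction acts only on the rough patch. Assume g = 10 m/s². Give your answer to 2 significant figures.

x = 1.2 m

Initial energy: E₁ = mgh = (22)(10)(12) = 2640.0 J
Friction removes W_f = μ_k mg d = (0.18)(22)(10)(1.5) = 59.40 J
Energy reaching the spring: E = 2640.0 − 59.40 = 2580.6 J
At max compression ½kx² = E ⇒ x = √(2E/k) = √(2 × 2580.6/3400) = 1.232 m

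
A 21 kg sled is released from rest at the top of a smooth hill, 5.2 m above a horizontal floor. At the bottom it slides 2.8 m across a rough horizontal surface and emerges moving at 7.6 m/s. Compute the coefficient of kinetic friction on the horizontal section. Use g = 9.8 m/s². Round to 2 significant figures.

μ_k = 0.80

Applying the work–energy principle:
mgh = ½mv² + μ_k m g d
mgh = 1070.2 J; ½mv² = 606.48 J
W_f = 1070.2 − 606.48 = 463.7 J
μ_k = W_f/(mg·d) = 463.7/(205.8 × 2.8) = 0.8047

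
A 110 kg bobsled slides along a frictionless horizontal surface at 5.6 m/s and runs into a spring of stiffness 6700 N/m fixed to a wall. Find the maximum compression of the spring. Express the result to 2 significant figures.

All KE is stored as spring PE at maximum compression: ½mv² = ½kx²
x = v√(m/k) = 5.6 × √(110/6700) = 0.7175 m

x = 0.72 m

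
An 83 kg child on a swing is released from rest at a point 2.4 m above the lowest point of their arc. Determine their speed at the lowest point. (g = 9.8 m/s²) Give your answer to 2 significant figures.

v = 6.9 m/s

By conservation of mechanical energy, mgh = ½mv²
v = √(2gh) = √(2 × 9.8 × 2.4) = √47.040 = 6.859 m/s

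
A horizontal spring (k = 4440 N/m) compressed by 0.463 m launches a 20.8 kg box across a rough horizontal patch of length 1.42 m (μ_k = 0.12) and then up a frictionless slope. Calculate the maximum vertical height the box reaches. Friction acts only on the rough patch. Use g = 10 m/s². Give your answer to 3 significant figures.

h = 2.12 m

Spring energy: E₀ = ½kx² = ½(4440)(0.463)² = 475.90 J
Friction: W_f = μ_k mg d = (0.12)(20.8)(10)(1.42) = 35.44 J
Energy at base of ramp: E = 475.90 − 35.44 = 440.46 J
At max height all remaining energy is PE: mgh = E ⇒ h = E/(mg) = 440.46/(20.8 × 10) = 2.118 m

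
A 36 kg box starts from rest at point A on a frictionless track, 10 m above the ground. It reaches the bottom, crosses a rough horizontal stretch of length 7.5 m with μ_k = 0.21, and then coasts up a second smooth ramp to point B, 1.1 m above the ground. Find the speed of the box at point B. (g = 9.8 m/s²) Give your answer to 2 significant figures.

Energy at A: mgh₁ = (36)(9.8)(10) = 3528.0 J
Friction loss: W_f = μ_k mg d = 555.7 J
At B: ½mv² + mgh₂ = mgh₁ − W_f
½mv² = 3528.0 − 555.7 − 388.08 = 2584.3 J
v = √(2 × 2584.3/36) = 11.98 m/s

v = 12 m/s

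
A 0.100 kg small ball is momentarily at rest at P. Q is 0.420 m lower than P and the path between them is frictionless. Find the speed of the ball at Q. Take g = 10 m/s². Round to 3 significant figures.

Energy conservation between the two points: mgh = ½mv²
The mass cancels from both sides.
v = √(2gh) = √(2 × 10 × 0.420) = √8.4000 = 2.898 m/s

v = 2.90 m/s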